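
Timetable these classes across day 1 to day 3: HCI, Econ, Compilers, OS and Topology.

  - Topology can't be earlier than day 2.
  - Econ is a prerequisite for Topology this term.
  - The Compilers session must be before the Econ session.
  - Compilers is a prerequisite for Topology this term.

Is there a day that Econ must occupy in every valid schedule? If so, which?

Precedence pushes Econ to at least day 2; downstream work caps Econ at day 2.
So Econ is pinned to day 2.

day 2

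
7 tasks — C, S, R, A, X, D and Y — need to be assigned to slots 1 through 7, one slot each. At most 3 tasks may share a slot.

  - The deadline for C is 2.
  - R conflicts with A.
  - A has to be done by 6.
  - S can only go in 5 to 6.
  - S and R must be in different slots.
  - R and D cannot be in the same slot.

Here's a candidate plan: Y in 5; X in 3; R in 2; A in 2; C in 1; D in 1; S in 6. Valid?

At most 3 tasks may share a slot — holds.
S and R must be in different slots — holds.
R conflicts with A — violated.
R and D cannot be in the same slot — holds.
A has to be done by 6 — holds.
S can only go in 5 to 6 — holds.
The deadline for C is 2 — holds.

No. R conflicts with A is not satisfied.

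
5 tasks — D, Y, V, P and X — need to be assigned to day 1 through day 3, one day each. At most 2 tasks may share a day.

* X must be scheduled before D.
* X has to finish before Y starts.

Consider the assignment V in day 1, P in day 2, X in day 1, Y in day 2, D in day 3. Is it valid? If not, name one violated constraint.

Yes

At most 2 tasks may share a day — holds.
X has to finish before Y starts — holds.
X must be scheduled before D — holds.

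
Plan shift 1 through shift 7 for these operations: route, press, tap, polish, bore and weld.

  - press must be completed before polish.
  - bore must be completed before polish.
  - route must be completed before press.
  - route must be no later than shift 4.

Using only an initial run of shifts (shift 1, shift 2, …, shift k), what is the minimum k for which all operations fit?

The precedence chain requires at least 3 distinct shifts.
3 works (last occupied shift: shift 3): for example polish in shift 3, route in shift 1, press in shift 2, bore in shift 1, tap in shift 1, weld in shift 1.

3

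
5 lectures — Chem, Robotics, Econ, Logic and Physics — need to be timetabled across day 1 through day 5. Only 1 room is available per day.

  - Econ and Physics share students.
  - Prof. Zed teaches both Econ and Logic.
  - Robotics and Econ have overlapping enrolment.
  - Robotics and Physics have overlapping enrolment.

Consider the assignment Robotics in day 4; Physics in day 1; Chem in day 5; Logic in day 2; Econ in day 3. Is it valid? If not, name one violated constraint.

Yes, all constraints hold

Robotics and Econ have overlapping enrolment — holds.
Only 1 room is available per day — holds.
Econ and Physics share students — holds.
Robotics and Physics have overlapping enrolment — holds.
Prof. Zed teaches both Econ and Logic — holds.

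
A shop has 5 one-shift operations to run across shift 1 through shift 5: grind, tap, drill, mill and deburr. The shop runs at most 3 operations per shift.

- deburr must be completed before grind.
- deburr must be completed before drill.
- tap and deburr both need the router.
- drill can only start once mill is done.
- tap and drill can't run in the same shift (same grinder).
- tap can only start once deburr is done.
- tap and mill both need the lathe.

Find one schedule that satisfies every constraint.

mill in shift 1, tap in shift 3, grind in shift 2, deburr in shift 1, drill in shift 2

Checking: deburr(shift 1) before grind(shift 2); mill(shift 1) before drill(shift 2); deburr(shift 1) before drill(shift 2); deburr(shift 1) before tap(shift 3); tap(shift 3) != deburr(shift 1); tap(shift 3) != drill(shift 2); tap(shift 3) != mill(shift 1); max 2 per shift (cap 3).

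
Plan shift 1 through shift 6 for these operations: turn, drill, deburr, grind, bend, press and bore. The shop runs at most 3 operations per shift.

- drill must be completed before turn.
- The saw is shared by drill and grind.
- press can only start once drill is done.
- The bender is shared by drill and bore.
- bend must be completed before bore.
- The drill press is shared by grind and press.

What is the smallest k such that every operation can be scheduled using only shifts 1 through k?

The precedence chain requires at least 2 distinct shifts.
With at most 3 per shift and 7 operations, at least 3 shifts are needed.
3 works (last occupied shift: shift 3): for example grind in shift 3, drill in shift 1, deburr in shift 1, press in shift 2, turn in shift 2, bore in shift 2, bend in shift 1.

3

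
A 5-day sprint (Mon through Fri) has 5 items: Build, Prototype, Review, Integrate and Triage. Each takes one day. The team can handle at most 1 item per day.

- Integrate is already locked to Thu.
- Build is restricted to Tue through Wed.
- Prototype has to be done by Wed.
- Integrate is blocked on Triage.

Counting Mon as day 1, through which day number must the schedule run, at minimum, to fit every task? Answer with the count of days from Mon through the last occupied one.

The precedence chain requires at least 2 distinct days.
With at most 1 per day and 5 tasks, at least 5 days are needed.
Integrate can't be placed before Thu — that is day 4 counting from Mon — so the schedule must run through at least 4 days.
5 works (last occupied day: Fri): for example Triage -> Wed; Review -> Fri; Prototype -> Mon; Build -> Tue; Integrate -> Thu.

5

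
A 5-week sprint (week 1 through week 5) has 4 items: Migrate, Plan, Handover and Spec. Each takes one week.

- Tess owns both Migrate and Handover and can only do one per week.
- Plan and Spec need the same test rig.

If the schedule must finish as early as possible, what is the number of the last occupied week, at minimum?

2

Could 1 week be enough, i.e. nothing placed later than week 1? No: Handover can't share with Migrate (week 1) → nothing is left.
So 1 week is not enough.
2 works (last occupied week: week 2): for example Handover -> week 2, Plan -> week 1, Spec -> week 2, Migrate -> week 1.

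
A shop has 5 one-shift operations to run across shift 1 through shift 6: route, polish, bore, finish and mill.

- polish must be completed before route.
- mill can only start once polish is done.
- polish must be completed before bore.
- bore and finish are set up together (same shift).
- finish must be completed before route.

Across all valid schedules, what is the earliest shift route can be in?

shift 3

Precedence pushes route to at least shift 3.
route at shift 3 is achievable: route in shift 3, polish in shift 1, bore in shift 2, finish in shift 2, mill in shift 2.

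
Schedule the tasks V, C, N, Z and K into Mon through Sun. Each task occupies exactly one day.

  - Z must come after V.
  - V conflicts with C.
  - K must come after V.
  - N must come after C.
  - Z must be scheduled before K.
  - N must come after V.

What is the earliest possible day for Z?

Tue

Precedence pushes Z to at least Tue; downstream work caps Z at Sat.
Z at Tue is achievable: V -> Mon; Z -> Tue; N -> Wed; K -> Wed; C -> Tue.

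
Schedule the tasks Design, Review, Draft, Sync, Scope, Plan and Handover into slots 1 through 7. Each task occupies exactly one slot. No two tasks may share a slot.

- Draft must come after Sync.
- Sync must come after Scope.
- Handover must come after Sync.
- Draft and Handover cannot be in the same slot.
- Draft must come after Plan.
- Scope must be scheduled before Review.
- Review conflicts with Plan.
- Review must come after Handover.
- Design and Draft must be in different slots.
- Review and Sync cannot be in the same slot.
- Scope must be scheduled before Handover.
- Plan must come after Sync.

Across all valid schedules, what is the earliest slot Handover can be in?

3

Precedence pushes Handover to at least 3; downstream work caps Handover at 6.
Handover at 3 is achievable: Sync=2, Handover=3, Plan=5, Review=4, Design=7, Draft=6, Scope=1.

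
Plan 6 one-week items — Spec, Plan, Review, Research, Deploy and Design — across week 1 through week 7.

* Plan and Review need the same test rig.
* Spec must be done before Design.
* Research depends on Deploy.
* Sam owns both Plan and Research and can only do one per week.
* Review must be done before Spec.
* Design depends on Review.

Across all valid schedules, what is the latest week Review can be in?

Downstream work caps Review at week 5.
Review at week 5 is achievable: Plan in week 1, Research in week 2, Review in week 5, Design in week 7, Deploy in week 1, Spec in week 6.

week 5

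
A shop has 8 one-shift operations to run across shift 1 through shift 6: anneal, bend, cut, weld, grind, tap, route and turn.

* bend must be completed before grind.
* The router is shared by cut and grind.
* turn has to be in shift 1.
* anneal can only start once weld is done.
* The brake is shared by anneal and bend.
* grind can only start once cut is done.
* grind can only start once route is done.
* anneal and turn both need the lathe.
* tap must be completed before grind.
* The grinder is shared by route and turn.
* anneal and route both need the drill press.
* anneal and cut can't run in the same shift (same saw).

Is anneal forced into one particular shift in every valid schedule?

anneal can be shift 2 (e.g. tap=shift 1, turn=shift 1, grind=shift 4, weld=shift 1, route=shift 3, anneal=shift 2, bend=shift 1, cut=shift 1) or shift 3 (e.g. bend in shift 1; turn in shift 1; anneal in shift 3; tap in shift 1; weld in shift 1; route in shift 2; cut in shift 1; grind in shift 3).

No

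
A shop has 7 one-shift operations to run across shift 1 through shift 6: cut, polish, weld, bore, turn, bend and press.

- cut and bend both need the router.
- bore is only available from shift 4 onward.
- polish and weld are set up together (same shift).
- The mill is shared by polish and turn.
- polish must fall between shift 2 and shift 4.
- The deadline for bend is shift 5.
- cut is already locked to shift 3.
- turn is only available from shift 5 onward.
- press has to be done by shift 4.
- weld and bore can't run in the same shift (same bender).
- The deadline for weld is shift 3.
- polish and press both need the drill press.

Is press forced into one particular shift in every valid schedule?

No

press can be shift 1 (e.g. press -> shift 1, polish -> shift 2, weld -> shift 2, bend -> shift 1, bore -> shift 4, turn -> shift 5, cut -> shift 3) or shift 2 (e.g. bend in shift 1, cut in shift 3, press in shift 2, bore in shift 4, polish in shift 3, weld in shift 3, turn in shift 5).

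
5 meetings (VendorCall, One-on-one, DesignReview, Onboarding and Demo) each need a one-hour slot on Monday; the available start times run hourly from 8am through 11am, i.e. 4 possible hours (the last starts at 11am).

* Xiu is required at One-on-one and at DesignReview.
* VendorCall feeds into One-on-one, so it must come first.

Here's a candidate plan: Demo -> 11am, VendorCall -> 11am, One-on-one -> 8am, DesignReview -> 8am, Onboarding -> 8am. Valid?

Xiu is required at One-on-one and at DesignReview — violated.
VendorCall feeds into One-on-one, so it must come first — violated.

No. VendorCall feeds into One-on-one, so it must come first is not satisfied.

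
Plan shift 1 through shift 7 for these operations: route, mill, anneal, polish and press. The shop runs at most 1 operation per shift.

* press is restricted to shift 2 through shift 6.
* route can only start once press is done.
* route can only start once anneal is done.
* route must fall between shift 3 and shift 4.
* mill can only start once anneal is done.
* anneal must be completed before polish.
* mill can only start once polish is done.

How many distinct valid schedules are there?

Splitting on route: it can be shift 3 (6), shift 4 (18). Listing each branch's schedules as (mill, anneal, polish, press) by shift number:
route=shift 3: (5,1,4,2) (6,1,4,2) (6,1,5,2) (7,1,4,2) (7,1,5,2) (7,1,6,2) — 6.
route=shift 4: (5,1,2,3) (5,1,3,2) (6,1,2,3) (6,1,3,2) (6,1,5,2) (6,1,5,3) (6,2,5,3) (6,3,5,2) (7,1,2,3) (7,1,3,2) (7,1,5,2) (7,1,5,3) (7,1,6,2) (7,1,6,3) (7,2,5,3) (7,2,6,3) (7,3,5,2) (7,3,6,2) — 18.
Summing: 6 + 18 = 24.

24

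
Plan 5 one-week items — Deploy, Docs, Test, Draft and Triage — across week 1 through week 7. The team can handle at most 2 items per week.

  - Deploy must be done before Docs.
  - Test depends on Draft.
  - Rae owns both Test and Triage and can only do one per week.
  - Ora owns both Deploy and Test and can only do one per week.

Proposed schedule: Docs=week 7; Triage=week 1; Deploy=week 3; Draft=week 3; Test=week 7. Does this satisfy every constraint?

Rae owns both Test and Triage and can only do one per week — holds.
Test depends on Draft — holds.
The team can handle at most 2 items per week — holds.
Ora owns both Deploy and Test and can only do one per week — holds.
Deploy must be done before Docs — holds.

Yes, all constraints hold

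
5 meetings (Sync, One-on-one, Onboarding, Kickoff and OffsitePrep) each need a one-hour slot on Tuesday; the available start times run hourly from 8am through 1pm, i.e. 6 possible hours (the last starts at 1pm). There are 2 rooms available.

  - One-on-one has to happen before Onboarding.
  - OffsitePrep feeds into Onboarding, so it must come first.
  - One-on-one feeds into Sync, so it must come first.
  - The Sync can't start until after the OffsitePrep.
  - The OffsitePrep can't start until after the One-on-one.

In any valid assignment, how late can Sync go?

Precedence pushes Sync to at least 10am.
Sync at 1pm is achievable: Kickoff=8am, OffsitePrep=9am, Sync=1pm, Onboarding=10am, One-on-one=8am.

1pm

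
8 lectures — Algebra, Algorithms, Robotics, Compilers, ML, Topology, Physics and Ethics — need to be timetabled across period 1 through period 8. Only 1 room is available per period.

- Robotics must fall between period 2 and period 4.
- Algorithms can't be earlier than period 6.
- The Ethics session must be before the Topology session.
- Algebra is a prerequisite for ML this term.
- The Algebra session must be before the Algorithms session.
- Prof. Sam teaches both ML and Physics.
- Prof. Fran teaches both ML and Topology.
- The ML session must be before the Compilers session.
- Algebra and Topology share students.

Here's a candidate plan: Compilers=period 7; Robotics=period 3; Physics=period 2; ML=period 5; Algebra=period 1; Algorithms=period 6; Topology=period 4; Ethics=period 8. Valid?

Invalid. The Ethics session must be before the Topology session.

Prof. Sam teaches both ML and Physics — holds.
Robotics must fall between period 2 and period 4 — holds.
Algebra and Topology share students — holds.
Prof. Fran teaches both ML and Topology — holds.
Algebra is a prerequisite for ML this term — holds.
The Algebra session must be before the Algorithms session — holds.
Only 1 room is available per period — holds.
The Ethics session must be before the Topology session — violated.
Algorithms can't be earlier than period 6 — holds.
The ML session must be before the Compilers session — holds.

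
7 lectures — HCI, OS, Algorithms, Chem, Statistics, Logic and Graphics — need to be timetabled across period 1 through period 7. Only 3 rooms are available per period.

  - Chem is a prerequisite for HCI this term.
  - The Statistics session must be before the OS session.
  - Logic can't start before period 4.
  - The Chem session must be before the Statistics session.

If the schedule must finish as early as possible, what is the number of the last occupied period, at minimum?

period 4

The precedence chain requires at least 3 distinct periods.
With at most 3 per period and 7 lectures, at least 3 periods are needed.
Logic can't be placed before period 4, so the schedule must run through at least period 4.
4 works (last occupied period: period 4): for example HCI=period 2, Chem=period 1, Algorithms=period 1, Graphics=period 1, Logic=period 4, Statistics=period 2, OS=period 3.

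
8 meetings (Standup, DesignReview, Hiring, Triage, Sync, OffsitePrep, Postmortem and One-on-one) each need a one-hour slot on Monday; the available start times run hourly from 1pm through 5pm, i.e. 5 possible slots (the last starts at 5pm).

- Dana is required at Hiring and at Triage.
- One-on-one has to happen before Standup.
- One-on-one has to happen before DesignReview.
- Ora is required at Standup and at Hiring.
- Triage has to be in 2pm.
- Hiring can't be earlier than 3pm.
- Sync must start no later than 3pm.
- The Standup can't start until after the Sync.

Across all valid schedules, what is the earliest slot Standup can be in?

Precedence pushes Standup to at least 2pm.
Standup at 2pm is achievable: One-on-one -> 1pm; Postmortem -> 1pm; Hiring -> 3pm; DesignReview -> 2pm; Standup -> 2pm; Sync -> 1pm; OffsitePrep -> 1pm; Triage -> 2pm.

2pm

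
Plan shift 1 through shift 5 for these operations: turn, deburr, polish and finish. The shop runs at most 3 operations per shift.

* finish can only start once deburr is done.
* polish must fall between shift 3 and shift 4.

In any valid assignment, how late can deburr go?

Downstream work caps deburr at shift 4.
deburr at shift 4 is achievable: polish=shift 3; finish=shift 5; turn=shift 1; deburr=shift 4.

shift 4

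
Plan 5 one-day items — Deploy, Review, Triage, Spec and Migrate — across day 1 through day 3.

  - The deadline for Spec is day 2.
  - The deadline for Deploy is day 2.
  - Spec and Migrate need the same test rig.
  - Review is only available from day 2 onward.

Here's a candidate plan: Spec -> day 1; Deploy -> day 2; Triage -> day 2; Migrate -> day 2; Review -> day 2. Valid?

Yes

Spec and Migrate need the same test rig — holds.
The deadline for Spec is day 2 — holds.
The deadline for Deploy is day 2 — holds.
Review is only available from day 2 onward — holds.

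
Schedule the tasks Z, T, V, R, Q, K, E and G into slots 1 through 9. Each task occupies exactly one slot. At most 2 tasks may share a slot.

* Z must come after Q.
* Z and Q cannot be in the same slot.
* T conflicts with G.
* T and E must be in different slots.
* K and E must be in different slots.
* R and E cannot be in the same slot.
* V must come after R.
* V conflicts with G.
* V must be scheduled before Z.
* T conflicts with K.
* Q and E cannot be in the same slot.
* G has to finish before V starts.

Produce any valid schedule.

R in 1; G in 1; K in 4; V in 2; Q in 2; Z in 3; T in 3; E in 5

Checking: V(2) before Z(3); G(1) before V(2); Q(2) before Z(3); R(1) before V(2); R(1) != E(5); T(3) != K(4); K(4) != E(5); V(2) != G(1); T(3) != G(1); Z(3) != Q(2); T(3) != E(5); Q(2) != E(5); max 2 per slot (cap 2).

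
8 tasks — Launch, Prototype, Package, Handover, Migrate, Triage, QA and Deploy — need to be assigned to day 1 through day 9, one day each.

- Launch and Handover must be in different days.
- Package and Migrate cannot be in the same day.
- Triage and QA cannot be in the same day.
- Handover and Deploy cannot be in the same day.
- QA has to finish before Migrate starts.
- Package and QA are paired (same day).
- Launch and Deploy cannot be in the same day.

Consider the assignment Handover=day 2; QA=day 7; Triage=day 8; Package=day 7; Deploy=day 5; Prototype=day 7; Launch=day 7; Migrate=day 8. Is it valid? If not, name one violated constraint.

QA has to finish before Migrate starts — holds.
Package and Migrate cannot be in the same day — holds.
Triage and QA cannot be in the same day — holds.
Launch and Handover must be in different days — holds.
Package and QA are paired (same day) — holds.
Handover and Deploy cannot be in the same day — holds.
Launch and Deploy cannot be in the same day — holds.

Valid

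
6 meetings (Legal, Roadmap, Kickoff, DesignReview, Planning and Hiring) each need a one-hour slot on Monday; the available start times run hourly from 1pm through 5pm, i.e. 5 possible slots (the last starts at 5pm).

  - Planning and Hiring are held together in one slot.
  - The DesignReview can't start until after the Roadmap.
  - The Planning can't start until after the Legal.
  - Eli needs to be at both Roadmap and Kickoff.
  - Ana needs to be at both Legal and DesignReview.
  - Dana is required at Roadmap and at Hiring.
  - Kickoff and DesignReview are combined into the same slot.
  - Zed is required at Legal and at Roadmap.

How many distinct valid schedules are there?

Splitting on Legal: it can be 1pm (18), 2pm (15), 3pm (11), 4pm (6). Listing each branch's schedules as (Roadmap, Kickoff, DesignReview, Planning, Hiring):
Legal=1pm: (2pm,3pm,3pm,3pm,3pm) (2pm,3pm,3pm,4pm,4pm) (2pm,3pm,3pm,5pm,5pm) (2pm,4pm,4pm,3pm,3pm) (2pm,4pm,4pm,4pm,4pm) (2pm,4pm,4pm,5pm,5pm) (2pm,5pm,5pm,3pm,3pm) (2pm,5pm,5pm,4pm,4pm) (2pm,5pm,5pm,5pm,5pm) (3pm,4pm,4pm,2pm,2pm) (3pm,4pm,4pm,4pm,4pm) (3pm,4pm,4pm,5pm,5pm) (3pm,5pm,5pm,2pm,2pm) (3pm,5pm,5pm,4pm,4pm) (3pm,5pm,5pm,5pm,5pm) (4pm,5pm,5pm,2pm,2pm) (4pm,5pm,5pm,3pm,3pm) (4pm,5pm,5pm,5pm,5pm) — 18.
Legal=2pm: (1pm,3pm,3pm,3pm,3pm) (1pm,3pm,3pm,4pm,4pm) (1pm,3pm,3pm,5pm,5pm) (1pm,4pm,4pm,3pm,3pm) (1pm,4pm,4pm,4pm,4pm) (1pm,4pm,4pm,5pm,5pm) (1pm,5pm,5pm,3pm,3pm) (1pm,5pm,5pm,4pm,4pm) (1pm,5pm,5pm,5pm,5pm) (3pm,4pm,4pm,4pm,4pm) (3pm,4pm,4pm,5pm,5pm) (3pm,5pm,5pm,4pm,4pm) (3pm,5pm,5pm,5pm,5pm) (4pm,5pm,5pm,3pm,3pm) (4pm,5pm,5pm,5pm,5pm) — 15.
Legal=3pm: (1pm,2pm,2pm,4pm,4pm) (1pm,2pm,2pm,5pm,5pm) (1pm,4pm,4pm,4pm,4pm) (1pm,4pm,4pm,5pm,5pm) (1pm,5pm,5pm,4pm,4pm) (1pm,5pm,5pm,5pm,5pm) (2pm,4pm,4pm,4pm,4pm) (2pm,4pm,4pm,5pm,5pm) (2pm,5pm,5pm,4pm,4pm) (2pm,5pm,5pm,5pm,5pm) (4pm,5pm,5pm,5pm,5pm) — 11.
Legal=4pm: (1pm,2pm,2pm,5pm,5pm) (1pm,3pm,3pm,5pm,5pm) (1pm,5pm,5pm,5pm,5pm) (2pm,3pm,3pm,5pm,5pm) (2pm,5pm,5pm,5pm,5pm) (3pm,5pm,5pm,5pm,5pm) — 6.
Summing: 18 + 15 + 11 + 6 = 50.

50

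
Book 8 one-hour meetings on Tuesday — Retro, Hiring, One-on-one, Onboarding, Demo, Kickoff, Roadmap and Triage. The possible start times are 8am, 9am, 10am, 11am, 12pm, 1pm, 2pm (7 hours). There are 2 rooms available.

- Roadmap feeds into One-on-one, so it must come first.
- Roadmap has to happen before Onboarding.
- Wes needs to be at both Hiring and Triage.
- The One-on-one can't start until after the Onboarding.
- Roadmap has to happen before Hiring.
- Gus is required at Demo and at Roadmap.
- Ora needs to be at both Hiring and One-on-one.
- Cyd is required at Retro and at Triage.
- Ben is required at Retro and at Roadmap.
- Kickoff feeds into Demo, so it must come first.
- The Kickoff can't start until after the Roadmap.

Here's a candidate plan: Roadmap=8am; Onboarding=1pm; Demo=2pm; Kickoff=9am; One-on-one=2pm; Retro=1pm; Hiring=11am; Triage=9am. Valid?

Ben is required at Retro and at Roadmap — holds.
Kickoff feeds into Demo, so it must come first — holds.
There are 2 rooms available — holds.
Roadmap feeds into One-on-one, so it must come first — holds.
Ora needs to be at both Hiring and One-on-one — holds.
Roadmap has to happen before Onboarding — holds.
Gus is required at Demo and at Roadmap — holds.
Roadmap has to happen before Hiring — holds.
The Kickoff can't start until after the Roadmap — holds.
Wes needs to be at both Hiring and Triage — holds.
The One-on-one can't start until after the Onboarding — holds.
Cyd is required at Retro and at Triage — holds.

Valid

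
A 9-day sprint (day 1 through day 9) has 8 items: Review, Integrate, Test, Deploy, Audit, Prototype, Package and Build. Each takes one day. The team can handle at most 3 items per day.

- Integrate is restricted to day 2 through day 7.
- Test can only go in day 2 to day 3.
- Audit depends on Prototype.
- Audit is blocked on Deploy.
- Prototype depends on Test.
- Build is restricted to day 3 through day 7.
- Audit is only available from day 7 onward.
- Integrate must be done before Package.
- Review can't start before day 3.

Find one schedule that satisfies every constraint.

Deploy -> day 1; Review -> day 3; Build -> day 3; Prototype -> day 3; Audit -> day 7; Integrate -> day 2; Test -> day 2; Package -> day 4

Checking: Integrate(day 2) before Package(day 4); Deploy(day 1) before Audit(day 7); Test(day 2) before Prototype(day 3); Prototype(day 3) before Audit(day 7); Build=day 3 in [day 3,day 7]; Audit=day 7 in [day 7,day 9]; Review=day 3 in [day 3,day 9]; Test=day 2 in [day 2,day 3]; Integrate=day 2 in [day 2,day 7]; max 3 per day (cap 3).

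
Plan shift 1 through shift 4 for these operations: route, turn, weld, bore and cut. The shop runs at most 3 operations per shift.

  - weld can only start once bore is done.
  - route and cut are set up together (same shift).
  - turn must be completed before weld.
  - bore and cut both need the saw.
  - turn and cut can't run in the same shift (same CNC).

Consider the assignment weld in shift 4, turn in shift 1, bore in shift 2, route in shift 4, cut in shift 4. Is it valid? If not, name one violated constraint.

Yes

route and cut are set up together (same shift) — holds.
turn and cut can't run in the same shift (same CNC) — holds.
weld can only start once bore is done — holds.
bore and cut both need the saw — holds.
turn must be completed before weld — holds.
The shop runs at most 3 operations per shift — holds.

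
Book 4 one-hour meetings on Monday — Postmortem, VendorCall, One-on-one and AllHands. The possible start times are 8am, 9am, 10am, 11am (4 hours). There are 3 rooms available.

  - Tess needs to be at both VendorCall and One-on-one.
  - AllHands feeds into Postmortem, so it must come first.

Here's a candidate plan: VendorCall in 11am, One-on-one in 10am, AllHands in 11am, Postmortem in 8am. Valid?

Tess needs to be at both VendorCall and One-on-one — holds.
AllHands feeds into Postmortem, so it must come first — violated.
There are 3 rooms available — holds.

Invalid. AllHands feeds into Postmortem, so it must come first.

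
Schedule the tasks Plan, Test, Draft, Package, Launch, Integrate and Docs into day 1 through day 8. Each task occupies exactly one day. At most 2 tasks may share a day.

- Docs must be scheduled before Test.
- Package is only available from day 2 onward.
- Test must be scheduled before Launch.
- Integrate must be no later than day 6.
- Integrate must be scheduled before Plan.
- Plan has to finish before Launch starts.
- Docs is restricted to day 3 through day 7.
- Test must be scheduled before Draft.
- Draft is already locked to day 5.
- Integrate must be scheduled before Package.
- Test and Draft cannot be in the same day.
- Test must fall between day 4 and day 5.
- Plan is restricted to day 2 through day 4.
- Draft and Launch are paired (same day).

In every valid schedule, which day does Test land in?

day 4

Test's window is day 4–day 5.
Draft is fixed at day 5, and Test can't share a day with Draft.
So Test must be day 4.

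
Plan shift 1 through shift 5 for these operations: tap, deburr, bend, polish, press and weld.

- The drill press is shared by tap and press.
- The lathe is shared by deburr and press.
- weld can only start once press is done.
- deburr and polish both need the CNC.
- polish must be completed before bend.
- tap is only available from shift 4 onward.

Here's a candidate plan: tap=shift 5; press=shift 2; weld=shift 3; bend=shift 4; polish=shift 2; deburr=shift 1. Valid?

Valid

deburr and polish both need the CNC — holds.
weld can only start once press is done — holds.
The lathe is shared by deburr and press — holds.
tap is only available from shift 4 onward — holds.
polish must be completed before bend — holds.
The drill press is shared by tap and press — holds.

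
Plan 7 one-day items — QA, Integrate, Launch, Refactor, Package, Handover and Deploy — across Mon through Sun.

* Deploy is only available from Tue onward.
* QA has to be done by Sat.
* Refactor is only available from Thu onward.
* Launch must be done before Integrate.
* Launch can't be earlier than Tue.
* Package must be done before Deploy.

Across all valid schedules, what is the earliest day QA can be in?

Mon

QA's own window allows nothing later than Sat.
QA at Mon is achievable: QA -> Mon; Refactor -> Thu; Package -> Mon; Integrate -> Wed; Handover -> Mon; Deploy -> Tue; Launch -> Tue.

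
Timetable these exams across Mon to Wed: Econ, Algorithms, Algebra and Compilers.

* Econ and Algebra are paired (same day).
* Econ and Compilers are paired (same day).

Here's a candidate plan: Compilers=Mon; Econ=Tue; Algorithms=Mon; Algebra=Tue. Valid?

Econ and Compilers are paired (same day) — violated.
Econ and Algebra are paired (same day) — holds.

No. Econ and Compilers are paired (same day) is not satisfied.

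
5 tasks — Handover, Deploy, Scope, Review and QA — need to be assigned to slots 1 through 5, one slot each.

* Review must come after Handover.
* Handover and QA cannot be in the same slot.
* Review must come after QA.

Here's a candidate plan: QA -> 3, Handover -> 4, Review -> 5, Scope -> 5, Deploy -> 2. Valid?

Review must come after Handover — holds.
Handover and QA cannot be in the same slot — holds.
Review must come after QA — holds.

Yes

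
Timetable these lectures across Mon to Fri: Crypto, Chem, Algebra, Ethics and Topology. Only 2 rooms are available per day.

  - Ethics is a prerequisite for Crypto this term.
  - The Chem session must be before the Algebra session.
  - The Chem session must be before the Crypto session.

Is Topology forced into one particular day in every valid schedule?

No

Topology can be Mon (e.g. Topology in Mon, Algebra in Tue, Ethics in Tue, Crypto in Wed, Chem in Mon) or Tue (e.g. Topology=Tue, Ethics=Mon, Crypto=Tue, Algebra=Wed, Chem=Mon).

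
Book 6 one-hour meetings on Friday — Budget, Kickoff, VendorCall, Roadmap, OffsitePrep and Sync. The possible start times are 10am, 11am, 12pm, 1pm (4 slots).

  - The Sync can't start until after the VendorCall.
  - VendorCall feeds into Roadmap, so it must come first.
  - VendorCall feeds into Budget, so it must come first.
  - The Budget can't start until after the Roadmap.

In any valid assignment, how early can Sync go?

11am

Precedence pushes Sync to at least 11am.
Sync at 11am is achievable: Sync -> 11am, Kickoff -> 10am, Budget -> 12pm, OffsitePrep -> 10am, Roadmap -> 11am, VendorCall -> 10am.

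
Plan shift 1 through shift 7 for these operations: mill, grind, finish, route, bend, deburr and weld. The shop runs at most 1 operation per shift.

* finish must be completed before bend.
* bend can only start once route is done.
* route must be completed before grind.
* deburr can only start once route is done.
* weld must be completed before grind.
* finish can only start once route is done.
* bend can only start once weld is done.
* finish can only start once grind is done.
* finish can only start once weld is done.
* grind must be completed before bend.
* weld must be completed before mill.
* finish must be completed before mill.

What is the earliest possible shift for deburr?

shift 2

Precedence pushes deburr to at least shift 2.
deburr at shift 2 is achievable: weld in shift 3, grind in shift 4, bend in shift 6, finish in shift 5, route in shift 1, mill in shift 7, deburr in shift 2.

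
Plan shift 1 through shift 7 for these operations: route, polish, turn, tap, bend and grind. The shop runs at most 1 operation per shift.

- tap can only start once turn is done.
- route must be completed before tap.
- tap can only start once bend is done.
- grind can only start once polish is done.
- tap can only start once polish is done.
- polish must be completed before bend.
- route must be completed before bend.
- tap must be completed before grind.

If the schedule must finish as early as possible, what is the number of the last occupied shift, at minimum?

The precedence chain requires at least 4 distinct shifts.
With at most 1 per shift and 6 operations, at least 6 shifts are needed.
6 works (last occupied shift: shift 6): for example grind=shift 6; bend=shift 3; turn=shift 4; polish=shift 1; route=shift 2; tap=shift 5.

shift 6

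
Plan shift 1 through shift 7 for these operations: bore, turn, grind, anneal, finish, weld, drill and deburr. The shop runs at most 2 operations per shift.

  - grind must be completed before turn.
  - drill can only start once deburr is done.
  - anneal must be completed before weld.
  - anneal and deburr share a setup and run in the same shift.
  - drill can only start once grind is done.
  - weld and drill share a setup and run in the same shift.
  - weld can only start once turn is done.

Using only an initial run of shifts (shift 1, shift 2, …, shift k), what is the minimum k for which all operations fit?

4 shifts

The precedence chain requires at least 3 distinct shifts.
With at most 2 per shift and 8 operations, at least 4 shifts are needed.
4 works (last occupied shift: shift 4): for example weld in shift 4; turn in shift 2; deburr in shift 3; grind in shift 1; bore in shift 1; finish in shift 2; drill in shift 4; anneal in shift 3.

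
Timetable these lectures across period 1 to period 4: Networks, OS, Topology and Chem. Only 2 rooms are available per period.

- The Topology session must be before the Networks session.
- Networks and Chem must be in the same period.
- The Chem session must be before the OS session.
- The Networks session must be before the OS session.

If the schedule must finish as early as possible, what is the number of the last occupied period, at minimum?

period 3

The precedence chain requires at least 3 distinct periods.
With at most 2 per period and 4 lectures, at least 2 periods are needed.
3 works (last occupied period: period 3): for example OS -> period 3, Chem -> period 2, Networks -> period 2, Topology -> period 1.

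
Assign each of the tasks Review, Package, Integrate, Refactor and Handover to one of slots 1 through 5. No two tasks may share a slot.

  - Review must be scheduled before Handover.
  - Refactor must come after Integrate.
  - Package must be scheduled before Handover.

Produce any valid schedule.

Package=2; Handover=3; Integrate=4; Review=1; Refactor=5

Checking: Review(1) before Handover(3); Integrate(4) before Refactor(5); Package(2) before Handover(3); max 1 per slot (cap 1).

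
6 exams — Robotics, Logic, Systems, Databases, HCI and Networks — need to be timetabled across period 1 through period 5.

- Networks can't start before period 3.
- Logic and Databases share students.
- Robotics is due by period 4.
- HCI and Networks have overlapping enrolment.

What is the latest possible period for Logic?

Logic at period 5 is achievable: Networks in period 3; Logic in period 5; Databases in period 1; HCI in period 1; Systems in period 1; Robotics in period 1.

period 5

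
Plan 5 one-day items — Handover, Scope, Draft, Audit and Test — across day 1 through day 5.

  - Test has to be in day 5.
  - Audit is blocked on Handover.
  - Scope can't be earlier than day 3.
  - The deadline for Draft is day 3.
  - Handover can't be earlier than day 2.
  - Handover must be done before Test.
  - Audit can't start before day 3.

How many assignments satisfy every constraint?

54

Splitting on Handover: it can be day 2 (27), day 3 (18), day 4 (9). Listing each branch's schedules as (Scope, Draft, Audit, Test) by day number:
Handover=day 2: (3,1,3,5) (3,1,4,5) (3,1,5,5) (3,2,3,5) (3,2,4,5) (3,2,5,5) (3,3,3,5) (3,3,4,5) (3,3,5,5) (4,1,3,5) (4,1,4,5) (4,1,5,5) (4,2,3,5) (4,2,4,5) (4,2,5,5) (4,3,3,5) (4,3,4,5) (4,3,5,5) (5,1,3,5) (5,1,4,5) (5,1,5,5) (5,2,3,5) (5,2,4,5) (5,2,5,5) (5,3,3,5) (5,3,4,5) (5,3,5,5) — 27.
Handover=day 3: (3,1,4,5) (3,1,5,5) (3,2,4,5) (3,2,5,5) (3,3,4,5) (3,3,5,5) (4,1,4,5) (4,1,5,5) (4,2,4,5) (4,2,5,5) (4,3,4,5) (4,3,5,5) (5,1,4,5) (5,1,5,5) (5,2,4,5) (5,2,5,5) (5,3,4,5) (5,3,5,5) — 18.
Handover=day 4: (3,1,5,5) (3,2,5,5) (3,3,5,5) (4,1,5,5) (4,2,5,5) (4,3,5,5) (5,1,5,5) (5,2,5,5) (5,3,5,5) — 9.
Summing: 27 + 18 + 9 = 54.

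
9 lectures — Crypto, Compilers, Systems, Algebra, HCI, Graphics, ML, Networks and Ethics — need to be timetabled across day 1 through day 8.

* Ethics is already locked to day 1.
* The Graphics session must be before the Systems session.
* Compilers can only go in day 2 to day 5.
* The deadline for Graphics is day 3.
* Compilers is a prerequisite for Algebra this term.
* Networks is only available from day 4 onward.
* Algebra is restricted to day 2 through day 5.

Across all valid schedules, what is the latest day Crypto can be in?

Crypto at day 8 is achievable: Compilers -> day 2; Crypto -> day 8; Algebra -> day 3; Ethics -> day 1; HCI -> day 1; ML -> day 1; Graphics -> day 1; Networks -> day 4; Systems -> day 2.

day 8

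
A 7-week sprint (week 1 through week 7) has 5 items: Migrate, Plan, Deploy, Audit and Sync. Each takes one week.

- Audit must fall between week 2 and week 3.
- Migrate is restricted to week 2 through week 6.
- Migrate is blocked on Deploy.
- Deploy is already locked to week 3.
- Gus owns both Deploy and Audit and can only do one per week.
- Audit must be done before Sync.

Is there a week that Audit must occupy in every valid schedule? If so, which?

Audit's window is week 2–week 3.
Deploy is fixed at week 3, and Audit can't share a week with Deploy.
So Audit must be week 2.

week 2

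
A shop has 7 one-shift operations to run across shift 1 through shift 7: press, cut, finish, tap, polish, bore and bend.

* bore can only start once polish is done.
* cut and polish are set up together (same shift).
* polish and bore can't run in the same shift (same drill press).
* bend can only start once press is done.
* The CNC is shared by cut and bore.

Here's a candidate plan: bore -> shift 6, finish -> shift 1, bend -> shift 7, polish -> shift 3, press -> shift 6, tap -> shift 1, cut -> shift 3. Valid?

bore can only start once polish is done — holds.
bend can only start once press is done — holds.
polish and bore can't run in the same shift (same drill press) — holds.
The CNC is shared by cut and bore — holds.
cut and polish are set up together (same shift) — holds.

Yes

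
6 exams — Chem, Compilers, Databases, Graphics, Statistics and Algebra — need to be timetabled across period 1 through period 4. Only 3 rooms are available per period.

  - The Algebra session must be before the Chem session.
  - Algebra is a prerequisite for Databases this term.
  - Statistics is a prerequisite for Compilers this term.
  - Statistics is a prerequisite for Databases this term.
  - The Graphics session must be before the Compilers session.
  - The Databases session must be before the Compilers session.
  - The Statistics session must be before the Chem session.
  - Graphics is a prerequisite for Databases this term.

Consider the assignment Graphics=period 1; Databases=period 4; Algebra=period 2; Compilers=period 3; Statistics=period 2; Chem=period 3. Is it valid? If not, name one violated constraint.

Statistics is a prerequisite for Databases this term — holds.
The Graphics session must be before the Compilers session — holds.
The Statistics session must be before the Chem session — holds.
The Algebra session must be before the Chem session — holds.
Algebra is a prerequisite for Databases this term — holds.
Graphics is a prerequisite for Databases this term — holds.
Only 3 rooms are available per period — holds.
Statistics is a prerequisite for Compilers this term — holds.
The Databases session must be before the Compilers session — violated.

Invalid. The Databases session must be before the Compilers session.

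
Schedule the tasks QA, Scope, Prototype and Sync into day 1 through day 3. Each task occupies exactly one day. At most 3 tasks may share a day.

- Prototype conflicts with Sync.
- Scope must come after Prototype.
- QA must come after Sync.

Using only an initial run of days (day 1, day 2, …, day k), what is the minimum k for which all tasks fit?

3 days

The precedence chain requires at least 2 distinct days.
With at most 3 per day and 4 tasks, at least 2 days are needed.
Could 2 days be enough, i.e. nothing placed later than day 2? No: QA must come after Sync (at day 1 or later) → {day 2}; Sync must come before QA (at day 2 or earlier) → {day 1}; Scope must come after Prototype (at day 1 or later) → {day 2}; Prototype must come before Scope (at day 2 or earlier) → {day 1}; Sync can't share with Prototype (day 1) → nothing is left.
So 2 days is not enough.
3 works (last occupied day: day 3): for example Sync=day 1; Prototype=day 2; Scope=day 3; QA=day 2.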